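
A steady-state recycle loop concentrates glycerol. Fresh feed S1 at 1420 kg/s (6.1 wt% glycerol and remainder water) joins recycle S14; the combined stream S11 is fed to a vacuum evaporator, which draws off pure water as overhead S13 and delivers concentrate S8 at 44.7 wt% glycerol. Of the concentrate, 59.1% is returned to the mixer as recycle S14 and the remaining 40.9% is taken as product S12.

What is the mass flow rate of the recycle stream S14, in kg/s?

280 kg/s

Overall glycerol balance (none leaves overhead): glycerol in fresh feed = glycerol in product, i.e. 1420×0.061 = (1−0.591)·S8·0.447.
S8 = 86.62/(0.447×0.409) = 473.79 kg/s.
Recycle S14 = 0.591×473.79 = 280.01 kg/s.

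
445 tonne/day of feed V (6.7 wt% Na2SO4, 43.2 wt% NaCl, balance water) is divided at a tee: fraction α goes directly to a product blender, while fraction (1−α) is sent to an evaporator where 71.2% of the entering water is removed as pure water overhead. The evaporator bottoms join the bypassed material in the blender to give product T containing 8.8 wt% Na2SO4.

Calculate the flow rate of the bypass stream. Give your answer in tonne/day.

147.3 tonne/day

All 445×0.067 = 29.815 tonne/day of Na2SO4 reaches T, so T = 29.815/0.088 = 338.81 tonne/day and vapour = 106.19 tonne/day.
The evaporator receives (1−α)·445 of feed at 0.501 water and removes 0.712 of that water:
0.712×0.501×(1−α)×445 = 106.19
(1−α) = 106.19/158.74 = 0.6690;  α = 0.3310.
Bypass flow = 0.3310×445 = 147.3 tonne/day.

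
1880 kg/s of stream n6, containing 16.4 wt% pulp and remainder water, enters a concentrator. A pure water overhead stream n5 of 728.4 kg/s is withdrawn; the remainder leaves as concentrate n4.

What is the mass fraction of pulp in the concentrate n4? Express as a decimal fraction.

pulp is not removed: 1880×0.164 = 308.32 kg/s of pulp enters n4.
Concentrate = 1880 − 728.4 = 1151.6 kg/s.
Mass fraction = 308.32/1151.6 = 0.2677.

0.2677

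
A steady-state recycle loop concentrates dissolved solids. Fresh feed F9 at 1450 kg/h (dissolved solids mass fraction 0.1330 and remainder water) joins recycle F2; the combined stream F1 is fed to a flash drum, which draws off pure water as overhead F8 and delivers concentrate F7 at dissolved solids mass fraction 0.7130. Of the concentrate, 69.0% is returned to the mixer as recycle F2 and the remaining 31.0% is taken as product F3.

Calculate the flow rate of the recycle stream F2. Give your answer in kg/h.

Overall dissolved solids balance (none leaves overhead): dissolved solids in fresh feed = dissolved solids in product, i.e. 1450×0.133 = (1−0.690)·F7·0.713.
F7 = 192.85/(0.713×0.310) = 872.51 kg/h.
Recycle F2 = 0.690×872.51 = 602.03 kg/h.

602 kg/h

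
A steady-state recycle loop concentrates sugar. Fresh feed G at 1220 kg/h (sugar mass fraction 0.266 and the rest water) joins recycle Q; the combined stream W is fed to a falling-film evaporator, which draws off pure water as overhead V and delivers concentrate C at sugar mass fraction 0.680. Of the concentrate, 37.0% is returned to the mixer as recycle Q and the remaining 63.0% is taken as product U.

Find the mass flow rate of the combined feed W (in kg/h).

Overall sugar balance (none leaves overhead): sugar in fresh feed = sugar in product, i.e. 1220×0.266 = (1−0.370)·C·0.680.
C = 324.52/(0.680×0.630) = 757.52 kg/h.
Recycle Q = 0.370×757.52 = 280.28 kg/h.
Combined feed W = 1220 + 280.28 = 1500.3 kg/h.

1500 kg/h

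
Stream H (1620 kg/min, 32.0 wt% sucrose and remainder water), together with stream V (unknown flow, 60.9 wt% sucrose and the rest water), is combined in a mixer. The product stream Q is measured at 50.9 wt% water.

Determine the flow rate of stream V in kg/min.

Let V be the unknown flow. Total out = 1620 + V.
water balance: 1101.6 + 0.391·V = 0.509·(1620 + V)
(0.391 − 0.509)·V = 0.509×1620 − 1101.6 = -277.02
V = -277.02 / -0.118 = 2347.6 kg/min

2348 kg/min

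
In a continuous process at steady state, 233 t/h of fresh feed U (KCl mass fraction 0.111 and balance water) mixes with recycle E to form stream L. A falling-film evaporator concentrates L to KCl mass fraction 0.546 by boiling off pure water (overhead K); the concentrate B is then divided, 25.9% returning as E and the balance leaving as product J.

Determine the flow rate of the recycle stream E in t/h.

Overall KCl balance (none leaves overhead): KCl in fresh feed = KCl in product, i.e. 233×0.111 = (1−0.259)·B·0.546.
B = 25.863/(0.546×0.741) = 63.925 t/h.
Recycle E = 0.259×63.925 = 16.556 t/h.

16.56 t/h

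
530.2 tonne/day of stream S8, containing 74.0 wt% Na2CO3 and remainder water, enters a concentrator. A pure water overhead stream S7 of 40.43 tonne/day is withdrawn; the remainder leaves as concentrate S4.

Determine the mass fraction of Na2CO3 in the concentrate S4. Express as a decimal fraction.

Na2CO3 is not removed: 530.2×0.740 = 392.35 tonne/day of Na2CO3 enters S4.
Concentrate = 530.2 − 40.43 = 489.77 tonne/day.
Mass fraction = 392.35/489.77 = 0.801.

0.801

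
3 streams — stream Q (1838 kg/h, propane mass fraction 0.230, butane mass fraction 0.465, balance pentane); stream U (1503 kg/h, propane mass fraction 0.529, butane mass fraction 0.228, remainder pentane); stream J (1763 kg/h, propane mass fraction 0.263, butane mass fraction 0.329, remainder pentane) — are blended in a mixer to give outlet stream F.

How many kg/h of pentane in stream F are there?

pentane out = pentane in = 1838×0.305 + 1503×0.243 + 1763×0.408 = 1645.1 kg/h.

1645 kg/h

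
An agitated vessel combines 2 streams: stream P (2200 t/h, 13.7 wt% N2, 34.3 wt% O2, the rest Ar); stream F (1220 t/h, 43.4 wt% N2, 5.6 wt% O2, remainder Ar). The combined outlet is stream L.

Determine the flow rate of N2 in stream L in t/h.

N2 out = N2 in = 2200×0.137 + 1220×0.434 = 830.88 t/h.

830.9 t/h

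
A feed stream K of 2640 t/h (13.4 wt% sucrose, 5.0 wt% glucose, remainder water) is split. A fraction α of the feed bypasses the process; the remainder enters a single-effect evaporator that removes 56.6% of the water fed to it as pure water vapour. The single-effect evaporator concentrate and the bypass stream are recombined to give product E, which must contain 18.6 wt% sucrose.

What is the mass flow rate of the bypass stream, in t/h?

1042 t/h

All 2640×0.134 = 353.76 t/h of sucrose reaches E, so E = 353.76/0.186 = 1901.9 t/h and vapour = 738.06 t/h.
The evaporator receives (1−α)·2640 of feed at 0.816 water and removes 0.566 of that water:
0.566×0.816×(1−α)×2640 = 738.06
(1−α) = 738.06/1219.3 = 0.6053;  α = 0.3947.
Bypass flow = 0.3947×2640 = 1042 t/h.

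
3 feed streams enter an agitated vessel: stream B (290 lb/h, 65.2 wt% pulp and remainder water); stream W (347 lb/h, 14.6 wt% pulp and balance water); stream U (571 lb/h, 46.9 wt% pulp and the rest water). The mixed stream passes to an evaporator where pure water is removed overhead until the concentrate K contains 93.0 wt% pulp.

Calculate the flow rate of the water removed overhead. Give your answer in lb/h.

662.3 lb/h

pulp entering = 290×0.652 + 347×0.146 + 571×0.469 = 507.54 lb/h.
All pulp reports to K, so K = 507.54/0.930 = 545.74 lb/h.
Total feed = 1208 lb/h; overhead = 1208 − 545.74 = 662.26 lb/h.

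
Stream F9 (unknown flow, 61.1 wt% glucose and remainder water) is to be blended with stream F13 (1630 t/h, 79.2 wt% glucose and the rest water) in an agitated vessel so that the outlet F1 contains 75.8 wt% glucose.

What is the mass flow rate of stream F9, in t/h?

Let F9 be the unknown flow. Total out = 1630 + F9.
glucose balance: 1291 + 0.611·F9 = 0.758·(1630 + F9)
(0.611 − 0.758)·F9 = 0.758×1630 − 1291 = -55.42
F9 = -55.42 / -0.147 = 377.01 t/h

377 t/h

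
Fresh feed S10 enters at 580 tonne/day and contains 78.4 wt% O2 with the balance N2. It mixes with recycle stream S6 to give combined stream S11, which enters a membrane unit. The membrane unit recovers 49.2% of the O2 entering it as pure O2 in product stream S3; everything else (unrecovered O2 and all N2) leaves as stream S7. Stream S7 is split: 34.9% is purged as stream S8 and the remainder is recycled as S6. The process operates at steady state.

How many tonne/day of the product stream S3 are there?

334.3 tonne/day

O2 in S11: m_A = 580×0.784 + (1−0.349)·(1−0.492)·m_A, so m_A = 454.72/0.6693 = 679.4 tonne/day.
Product S3 = 0.492×679.4 = 334.27 tonne/day.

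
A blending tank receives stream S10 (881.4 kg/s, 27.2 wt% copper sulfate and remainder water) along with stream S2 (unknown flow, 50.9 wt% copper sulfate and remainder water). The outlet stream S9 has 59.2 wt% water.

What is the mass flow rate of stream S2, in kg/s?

Let S2 be the unknown flow. Total out = 881.4 + S2.
water balance: 641.66 + 0.491·S2 = 0.592·(881.4 + S2)
(0.491 − 0.592)·S2 = 0.592×881.4 − 641.66 = -119.87
S2 = -119.87 / -0.101 = 1186.8 kg/s

1187 kg/s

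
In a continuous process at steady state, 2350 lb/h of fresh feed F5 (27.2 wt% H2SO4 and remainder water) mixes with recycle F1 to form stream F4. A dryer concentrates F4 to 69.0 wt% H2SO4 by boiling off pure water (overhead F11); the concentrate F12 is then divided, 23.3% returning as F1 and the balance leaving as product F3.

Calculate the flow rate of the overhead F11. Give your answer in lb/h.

1424 lb/h

Overall H2SO4 balance (none leaves overhead): H2SO4 in fresh feed = H2SO4 in product, i.e. 2350×0.272 = (1−0.233)·F12·0.690.
F12 = 639.2/(0.690×0.767) = 1207.8 lb/h.
Recycle F1 = 0.233×1207.8 = 281.42 lb/h.
Combined feed F4 = 2350 + 281.42 = 2631.4 lb/h.
Overhead F11 = F4 − F12 = 2631.4 − 1207.8 = 1423.6 lb/h.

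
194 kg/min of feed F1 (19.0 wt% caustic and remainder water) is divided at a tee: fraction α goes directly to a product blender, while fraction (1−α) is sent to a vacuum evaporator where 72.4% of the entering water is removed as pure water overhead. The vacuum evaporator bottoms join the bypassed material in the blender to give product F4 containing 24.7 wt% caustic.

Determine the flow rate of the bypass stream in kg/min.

117.7 kg/min

All 194×0.190 = 36.86 kg/min of caustic reaches F4, so F4 = 36.86/0.247 = 149.23 kg/min and vapour = 44.769 kg/min.
The evaporator receives (1−α)·194 of feed at 0.810 water and removes 0.724 of that water:
0.724×0.810×(1−α)×194 = 44.769
(1−α) = 44.769/113.77 = 0.3935;  α = 0.6065.
Bypass flow = 0.6065×194 = 117.66 kg/min.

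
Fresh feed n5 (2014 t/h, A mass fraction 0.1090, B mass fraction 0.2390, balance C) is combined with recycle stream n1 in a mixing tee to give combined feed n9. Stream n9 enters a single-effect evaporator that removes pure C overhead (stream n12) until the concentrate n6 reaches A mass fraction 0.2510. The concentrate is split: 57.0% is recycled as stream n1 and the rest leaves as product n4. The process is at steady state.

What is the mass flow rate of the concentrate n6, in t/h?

2034 t/h

Overall A balance (none leaves overhead): A in fresh feed = A in product, i.e. 2014×0.109 = (1−0.570)·n6·0.251.
n6 = 219.53/(0.251×0.430) = 2034 t/h.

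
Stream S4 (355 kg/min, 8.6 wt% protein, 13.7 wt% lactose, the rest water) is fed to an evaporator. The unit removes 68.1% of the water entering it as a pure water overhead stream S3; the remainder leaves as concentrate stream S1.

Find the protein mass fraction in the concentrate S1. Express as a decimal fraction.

protein is not removed: 355×0.086 = 30.53 kg/min of protein enters S1.
water entering = 355×0.777 = 275.84 kg/min; overhead removed = 0.681×275.84 = 187.84 kg/min.
Concentrate = 355 − 187.84 = 167.16 kg/min.
Mass fraction = 30.53/167.16 = 0.1826.

0.1826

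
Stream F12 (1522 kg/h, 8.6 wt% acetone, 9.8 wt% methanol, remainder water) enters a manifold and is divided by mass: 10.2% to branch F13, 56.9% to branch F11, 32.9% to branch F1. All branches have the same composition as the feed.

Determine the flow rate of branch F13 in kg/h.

Branch F13 flow = 0.102×1522 = 155.24 kg/h.

155.2 kg/h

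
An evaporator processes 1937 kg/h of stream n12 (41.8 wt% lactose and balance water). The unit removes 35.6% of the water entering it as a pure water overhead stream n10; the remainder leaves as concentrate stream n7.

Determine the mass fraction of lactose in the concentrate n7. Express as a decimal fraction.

lactose is not removed: 1937×0.418 = 809.67 kg/h of lactose enters n7.
water entering = 1937×0.582 = 1127.3 kg/h; overhead removed = 0.356×1127.3 = 401.33 kg/h.
Concentrate = 1937 − 401.33 = 1535.7 kg/h.
Mass fraction = 809.67/1535.7 = 0.527.

0.527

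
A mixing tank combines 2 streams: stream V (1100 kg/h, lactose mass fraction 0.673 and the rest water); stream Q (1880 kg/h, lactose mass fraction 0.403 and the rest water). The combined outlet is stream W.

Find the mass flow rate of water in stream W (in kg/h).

1482 kg/h

water out = water in = 1100×0.327 + 1880×0.597 = 1482.1 kg/h.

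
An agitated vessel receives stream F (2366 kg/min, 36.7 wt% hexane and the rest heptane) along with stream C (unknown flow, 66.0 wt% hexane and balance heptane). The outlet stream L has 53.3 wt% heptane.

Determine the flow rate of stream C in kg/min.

Let C be the unknown flow. Total out = 2366 + C.
heptane balance: 1497.7 + 0.340·C = 0.533·(2366 + C)
(0.340 − 0.533)·C = 0.533×2366 − 1497.7 = -236.6
C = -236.6 / -0.193 = 1225.9 kg/min

1226 kg/min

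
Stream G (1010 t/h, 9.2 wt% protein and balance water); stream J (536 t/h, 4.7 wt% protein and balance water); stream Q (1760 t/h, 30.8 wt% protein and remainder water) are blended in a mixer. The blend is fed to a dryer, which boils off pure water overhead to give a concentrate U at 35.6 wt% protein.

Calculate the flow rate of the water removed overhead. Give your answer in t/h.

1452 t/h

protein entering = 1010×0.092 + 536×0.047 + 1760×0.308 = 660.19 t/h.
All protein reports to U, so U = 660.19/0.356 = 1854.5 t/h.
Total feed = 3306 t/h; overhead = 3306 − 1854.5 = 1451.5 t/h.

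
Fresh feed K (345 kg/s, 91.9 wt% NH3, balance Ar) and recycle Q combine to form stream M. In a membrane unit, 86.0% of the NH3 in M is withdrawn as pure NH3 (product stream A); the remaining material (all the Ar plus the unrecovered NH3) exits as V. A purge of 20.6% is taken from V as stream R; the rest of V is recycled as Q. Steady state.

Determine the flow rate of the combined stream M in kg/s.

Ar enters only via K and leaves only via the purge: 345×0.081 = 0.206×(Ar in V), and the membrane unit passes all Ar, so Ar in M = Ar in V = 135.66 kg/s.
NH3 in M: m_A = 345×0.919 + (1−0.206)·(1−0.860)·m_A, so m_A = 317.06/0.8888 = 356.71 kg/s.
M = 356.71 + 135.66 = 492.36 kg/s.

492.4 kg/s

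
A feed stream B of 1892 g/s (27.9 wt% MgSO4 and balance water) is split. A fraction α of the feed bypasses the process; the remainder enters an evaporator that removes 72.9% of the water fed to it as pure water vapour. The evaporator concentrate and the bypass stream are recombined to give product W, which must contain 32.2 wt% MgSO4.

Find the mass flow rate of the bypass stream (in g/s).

1411 g/s

All 1892×0.279 = 527.87 g/s of MgSO4 reaches W, so W = 527.87/0.322 = 1639.3 g/s and vapour = 252.66 g/s.
The evaporator receives (1−α)·1892 of feed at 0.721 water and removes 0.729 of that water:
0.729×0.721×(1−α)×1892 = 252.66
(1−α) = 252.66/994.45 = 0.2541;  α = 0.7459.
Bypass flow = 0.7459×1892 = 1411.3 g/s.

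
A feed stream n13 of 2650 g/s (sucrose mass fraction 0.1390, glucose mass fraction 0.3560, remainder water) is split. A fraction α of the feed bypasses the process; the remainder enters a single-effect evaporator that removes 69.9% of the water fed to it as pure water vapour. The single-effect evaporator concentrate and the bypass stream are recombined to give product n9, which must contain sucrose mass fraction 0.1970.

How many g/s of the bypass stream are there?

All 2650×0.139 = 368.35 g/s of sucrose reaches n9, so n9 = 368.35/0.197 = 1869.8 g/s and vapour = 780.2 g/s.
The evaporator receives (1−α)·2650 of feed at 0.505 water and removes 0.699 of that water:
0.699×0.505×(1−α)×2650 = 780.2
(1−α) = 780.2/935.44 = 0.8341;  α = 0.1659.
Bypass flow = 0.1659×2650 = 439.76 g/s.

439.8 g/s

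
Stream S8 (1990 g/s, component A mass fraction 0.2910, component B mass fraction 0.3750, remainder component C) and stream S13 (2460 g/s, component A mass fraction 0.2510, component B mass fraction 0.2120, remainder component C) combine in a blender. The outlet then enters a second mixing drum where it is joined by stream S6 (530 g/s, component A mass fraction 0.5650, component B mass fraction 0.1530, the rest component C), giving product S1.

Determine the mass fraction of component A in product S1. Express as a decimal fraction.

Overall, product flow = 4980 g/s.
component A in = 1990×0.291 + 2460×0.251 + 530×0.565 = 1496 g/s.
component A fraction in S1 = 0.3004.

0.3004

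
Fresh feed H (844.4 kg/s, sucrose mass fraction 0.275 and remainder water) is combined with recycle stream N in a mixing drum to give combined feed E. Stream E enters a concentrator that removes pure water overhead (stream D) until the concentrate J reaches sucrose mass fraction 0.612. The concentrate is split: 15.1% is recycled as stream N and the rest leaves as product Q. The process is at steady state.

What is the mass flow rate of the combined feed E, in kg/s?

911.9 kg/s

Overall sucrose balance (none leaves overhead): sucrose in fresh feed = sucrose in product, i.e. 844.4×0.275 = (1−0.151)·J·0.612.
J = 232.21/(0.612×0.849) = 446.91 kg/s.
Recycle N = 0.151×446.91 = 67.484 kg/s.
Combined feed E = 844.4 + 67.484 = 911.88 kg/s.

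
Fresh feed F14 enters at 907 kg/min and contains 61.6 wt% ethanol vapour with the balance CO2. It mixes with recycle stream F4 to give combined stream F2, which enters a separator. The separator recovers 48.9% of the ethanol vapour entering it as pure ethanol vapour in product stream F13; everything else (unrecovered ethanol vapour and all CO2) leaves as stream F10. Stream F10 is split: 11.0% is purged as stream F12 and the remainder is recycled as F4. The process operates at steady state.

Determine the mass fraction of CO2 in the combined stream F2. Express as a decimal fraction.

CO2 enters only via F14 and leaves only via the purge: 907×0.384 = 0.110×(CO2 in F10), and the separator passes all CO2, so CO2 in F2 = CO2 in F10 = 3166.3 kg/min.
ethanol vapour in F2: m_A = 907×0.616 + (1−0.110)·(1−0.489)·m_A, so m_A = 558.71/0.5452 = 1024.8 kg/min.
F2 = 1024.8 + 3166.3 = 4191 kg/min.
CO2 fraction in F2 = 3166.3/4191 = 0.755.

0.755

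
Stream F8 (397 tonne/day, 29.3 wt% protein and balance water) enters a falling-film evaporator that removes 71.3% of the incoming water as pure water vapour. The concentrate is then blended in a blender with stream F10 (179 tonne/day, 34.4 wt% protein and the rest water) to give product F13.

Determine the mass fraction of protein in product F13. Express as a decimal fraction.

Vapour removed = 0.713×0.707×397 = 200.12 tonne/day; concentrate = 196.88 tonne/day.
protein reaching the mixer = 116.32 (from concentrate) + 179×0.344 = 177.9 tonne/day.
Product flow = 196.88 + 179 = 375.88 tonne/day; protein fraction = 0.4733.

0.4733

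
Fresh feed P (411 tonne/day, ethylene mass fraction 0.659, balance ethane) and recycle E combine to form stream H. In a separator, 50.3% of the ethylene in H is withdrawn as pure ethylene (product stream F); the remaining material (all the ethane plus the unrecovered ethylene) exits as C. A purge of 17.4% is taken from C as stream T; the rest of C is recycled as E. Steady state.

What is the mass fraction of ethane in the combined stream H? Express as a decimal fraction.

ethane enters only via P and leaves only via the purge: 411×0.341 = 0.174×(ethane in C), and the separator passes all ethane, so ethane in H = ethane in C = 805.47 tonne/day.
ethylene in H: m_A = 411×0.659 + (1−0.174)·(1−0.503)·m_A, so m_A = 270.85/0.5895 = 459.47 tonne/day.
H = 459.47 + 805.47 = 1264.9 tonne/day.
ethane fraction in H = 805.47/1264.9 = 0.637.

0.637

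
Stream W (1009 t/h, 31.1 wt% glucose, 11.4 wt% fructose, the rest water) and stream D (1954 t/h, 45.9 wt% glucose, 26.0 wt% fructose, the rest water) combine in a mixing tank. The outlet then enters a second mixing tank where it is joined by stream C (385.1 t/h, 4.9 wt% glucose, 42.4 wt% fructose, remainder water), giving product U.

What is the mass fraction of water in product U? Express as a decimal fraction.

Overall, product flow = 3348.1 t/h.
water in = 1009×0.575 + 1954×0.281 + 385.1×0.527 = 1332.2 t/h.
water fraction in U = 0.398.

0.398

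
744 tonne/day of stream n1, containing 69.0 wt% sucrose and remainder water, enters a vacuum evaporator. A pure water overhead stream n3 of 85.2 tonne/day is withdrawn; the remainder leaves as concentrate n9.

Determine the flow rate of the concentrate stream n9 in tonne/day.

Concentrate = 744 − 85.2 = 658.8 tonne/day.

658.8 tonne/day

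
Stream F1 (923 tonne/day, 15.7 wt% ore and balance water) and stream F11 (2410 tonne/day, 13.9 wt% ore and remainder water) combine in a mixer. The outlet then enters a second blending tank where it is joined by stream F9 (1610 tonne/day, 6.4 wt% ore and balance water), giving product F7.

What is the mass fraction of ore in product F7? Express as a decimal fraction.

0.1179

Overall, product flow = 4943 tonne/day.
ore in = 923×0.157 + 2410×0.139 + 1610×0.064 = 582.94 tonne/day.
ore fraction in F7 = 0.1179.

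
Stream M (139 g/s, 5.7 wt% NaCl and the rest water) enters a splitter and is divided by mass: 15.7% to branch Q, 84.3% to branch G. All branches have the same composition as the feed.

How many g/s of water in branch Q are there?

Branch Q total = 0.157×139 = 21.823 g/s.
water in Q = 0.943×21.823 = 20.579 g/s.

20.58 g/s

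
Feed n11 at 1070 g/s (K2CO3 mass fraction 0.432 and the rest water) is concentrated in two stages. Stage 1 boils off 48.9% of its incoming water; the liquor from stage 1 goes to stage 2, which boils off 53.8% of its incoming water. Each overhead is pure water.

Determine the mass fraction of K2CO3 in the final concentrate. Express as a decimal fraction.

0.763

water in feed = 1070×0.568 = 607.76 g/s.
After stage 1: water left = (1−0.489)×607.76 = 310.57; stream total = 772.81 g/s.
After stage 2: water left = (1−0.538)×310.57 = 143.48; final concentrate = 605.72 g/s.
K2CO3 fraction = 462.24/605.72 = 0.763.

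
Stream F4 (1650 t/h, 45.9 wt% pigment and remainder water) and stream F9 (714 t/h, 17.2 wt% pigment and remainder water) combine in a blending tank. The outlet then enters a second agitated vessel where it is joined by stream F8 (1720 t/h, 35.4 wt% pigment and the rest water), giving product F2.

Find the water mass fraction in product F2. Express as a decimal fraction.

0.6354

Overall, product flow = 4084 t/h.
water in = 1650×0.541 + 714×0.828 + 1720×0.646 = 2595 t/h.
water fraction in F2 = 0.6354.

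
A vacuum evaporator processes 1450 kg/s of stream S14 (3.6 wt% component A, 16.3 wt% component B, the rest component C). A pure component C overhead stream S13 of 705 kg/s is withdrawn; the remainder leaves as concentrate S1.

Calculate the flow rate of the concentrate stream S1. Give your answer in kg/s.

745 kg/s

Concentrate = 1450 − 705 = 745 kg/s.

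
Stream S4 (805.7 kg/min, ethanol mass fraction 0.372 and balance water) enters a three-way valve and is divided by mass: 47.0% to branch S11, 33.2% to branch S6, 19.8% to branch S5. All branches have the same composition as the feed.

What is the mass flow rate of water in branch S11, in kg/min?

237.8 kg/min

Branch S11 total = 0.470×805.7 = 378.68 kg/min.
water in S11 = 0.628×378.68 = 237.81 kg/min.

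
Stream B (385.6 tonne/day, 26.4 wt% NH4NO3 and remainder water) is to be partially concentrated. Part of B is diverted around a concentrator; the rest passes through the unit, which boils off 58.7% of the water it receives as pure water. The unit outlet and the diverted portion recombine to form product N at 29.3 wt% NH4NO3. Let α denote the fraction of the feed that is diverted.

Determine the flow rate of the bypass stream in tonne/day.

All 385.6×0.264 = 101.8 tonne/day of NH4NO3 reaches N, so N = 101.8/0.293 = 347.43 tonne/day and vapour = 38.165 tonne/day.
The evaporator receives (1−α)·385.6 of feed at 0.736 water and removes 0.587 of that water:
0.587×0.736×(1−α)×385.6 = 38.165
(1−α) = 38.165/166.59 = 0.2291;  α = 0.7709.
Bypass flow = 0.7709×385.6 = 297.26 tonne/day.

297.3 tonne/day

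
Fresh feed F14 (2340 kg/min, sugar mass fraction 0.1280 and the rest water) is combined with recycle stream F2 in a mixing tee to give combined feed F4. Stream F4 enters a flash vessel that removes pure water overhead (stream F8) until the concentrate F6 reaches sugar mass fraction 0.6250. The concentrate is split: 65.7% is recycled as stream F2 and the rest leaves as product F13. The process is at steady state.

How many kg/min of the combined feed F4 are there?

Overall sugar balance (none leaves overhead): sugar in fresh feed = sugar in product, i.e. 2340×0.128 = (1−0.657)·F6·0.625.
F6 = 299.52/(0.625×0.343) = 1397.2 kg/min.
Recycle F2 = 0.657×1397.2 = 917.95 kg/min.
Combined feed F4 = 2340 + 917.95 = 3257.9 kg/min.

3258 kg/min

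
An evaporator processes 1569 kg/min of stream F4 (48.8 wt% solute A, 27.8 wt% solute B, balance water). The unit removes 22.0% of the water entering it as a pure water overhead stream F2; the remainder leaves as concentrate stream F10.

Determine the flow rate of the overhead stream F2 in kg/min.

80.77 kg/min

water entering = 1569×0.234 = 367.15 kg/min; overhead removed = 0.220×367.15 = 80.772 kg/min.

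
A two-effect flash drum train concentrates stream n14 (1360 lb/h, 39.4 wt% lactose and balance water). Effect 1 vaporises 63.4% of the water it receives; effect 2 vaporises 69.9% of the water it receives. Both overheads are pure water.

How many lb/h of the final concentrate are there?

626.6 lb/h

water in feed = 1360×0.606 = 824.16 lb/h.
After stage 1: water left = (1−0.634)×824.16 = 301.64; stream total = 837.48 lb/h.
After stage 2: water left = (1−0.699)×301.64 = 90.794; final concentrate = 626.63 lb/h.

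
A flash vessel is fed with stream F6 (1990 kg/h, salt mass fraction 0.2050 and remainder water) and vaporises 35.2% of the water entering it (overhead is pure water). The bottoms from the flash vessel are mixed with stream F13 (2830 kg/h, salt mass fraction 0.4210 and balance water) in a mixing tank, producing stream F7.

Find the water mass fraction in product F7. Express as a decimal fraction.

0.6248

Vapour removed = 0.352×0.795×1990 = 556.88 kg/h; concentrate = 1433.1 kg/h.
water reaching the mixer = 1025.2 (from concentrate) + 2830×0.579 = 2663.7 kg/h.
Product flow = 1433.1 + 2830 = 4263.1 kg/h; water fraction = 0.6248.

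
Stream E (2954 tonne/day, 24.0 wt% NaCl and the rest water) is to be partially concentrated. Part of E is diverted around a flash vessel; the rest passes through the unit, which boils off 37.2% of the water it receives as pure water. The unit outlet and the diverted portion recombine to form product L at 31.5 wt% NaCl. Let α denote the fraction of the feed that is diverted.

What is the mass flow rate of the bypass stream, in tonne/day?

All 2954×0.240 = 708.96 tonne/day of NaCl reaches L, so L = 708.96/0.315 = 2250.7 tonne/day and vapour = 703.33 tonne/day.
The evaporator receives (1−α)·2954 of feed at 0.760 water and removes 0.372 of that water:
0.372×0.760×(1−α)×2954 = 703.33
(1−α) = 703.33/835.15 = 0.8422;  α = 0.1578.
Bypass flow = 0.1578×2954 = 466.26 tonne/day.

466.3 tonne/day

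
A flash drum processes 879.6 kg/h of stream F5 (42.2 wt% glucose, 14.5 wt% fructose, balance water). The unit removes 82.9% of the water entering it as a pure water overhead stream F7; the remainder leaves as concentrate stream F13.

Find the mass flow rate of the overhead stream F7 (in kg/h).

water entering = 879.6×0.433 = 380.87 kg/h; overhead removed = 0.829×380.87 = 315.74 kg/h.

315.7 kg/h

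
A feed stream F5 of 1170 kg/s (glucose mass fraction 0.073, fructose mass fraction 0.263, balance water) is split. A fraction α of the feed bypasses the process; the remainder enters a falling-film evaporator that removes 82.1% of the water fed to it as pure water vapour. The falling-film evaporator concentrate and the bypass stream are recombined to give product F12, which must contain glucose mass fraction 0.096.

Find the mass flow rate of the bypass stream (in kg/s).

All 1170×0.073 = 85.41 kg/s of glucose reaches F12, so F12 = 85.41/0.096 = 889.69 kg/s and vapour = 280.31 kg/s.
The evaporator receives (1−α)·1170 of feed at 0.664 water and removes 0.821 of that water:
0.821×0.664×(1−α)×1170 = 280.31
(1−α) = 280.31/637.82 = 0.4395;  α = 0.5605.
Bypass flow = 0.5605×1170 = 655.8 kg/s.

655.8 kg/s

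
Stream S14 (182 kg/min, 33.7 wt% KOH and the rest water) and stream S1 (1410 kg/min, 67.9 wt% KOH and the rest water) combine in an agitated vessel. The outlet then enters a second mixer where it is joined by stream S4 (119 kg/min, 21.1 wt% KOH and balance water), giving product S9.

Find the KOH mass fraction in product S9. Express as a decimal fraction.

Overall, product flow = 1711 kg/min.
KOH in = 182×0.337 + 1410×0.679 + 119×0.211 = 1043.8 kg/min.
KOH fraction in S9 = 0.610.

0.610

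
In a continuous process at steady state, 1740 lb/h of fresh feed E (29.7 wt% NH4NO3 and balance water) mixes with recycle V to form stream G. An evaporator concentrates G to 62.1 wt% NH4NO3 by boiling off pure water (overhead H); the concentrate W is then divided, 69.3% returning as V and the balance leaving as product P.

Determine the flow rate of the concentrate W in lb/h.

Overall NH4NO3 balance (none leaves overhead): NH4NO3 in fresh feed = NH4NO3 in product, i.e. 1740×0.297 = (1−0.693)·W·0.621.
W = 516.78/(0.621×0.307) = 2710.7 lb/h.

2711 lb/h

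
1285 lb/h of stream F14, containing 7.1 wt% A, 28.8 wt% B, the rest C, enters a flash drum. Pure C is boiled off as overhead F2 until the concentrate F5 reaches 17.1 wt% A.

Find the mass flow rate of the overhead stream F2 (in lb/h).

A is conserved: 1285×0.071 = 91.235 lb/h all reports to the concentrate.
Concentrate = 91.235/(target fraction) = 533.54 lb/h.
Overhead = 1285 − 533.54 = 751.46 lb/h.

751.5 lb/h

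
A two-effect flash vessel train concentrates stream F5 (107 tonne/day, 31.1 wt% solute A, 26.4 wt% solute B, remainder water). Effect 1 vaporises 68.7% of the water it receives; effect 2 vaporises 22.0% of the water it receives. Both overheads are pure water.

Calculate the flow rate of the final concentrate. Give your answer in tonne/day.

72.63 tonne/day

water in feed = 107×0.425 = 45.475 tonne/day.
After stage 1: water left = (1−0.687)×45.475 = 14.234; stream total = 75.759 tonne/day.
After stage 2: water left = (1−0.220)×14.234 = 11.102; final concentrate = 72.627 tonne/day.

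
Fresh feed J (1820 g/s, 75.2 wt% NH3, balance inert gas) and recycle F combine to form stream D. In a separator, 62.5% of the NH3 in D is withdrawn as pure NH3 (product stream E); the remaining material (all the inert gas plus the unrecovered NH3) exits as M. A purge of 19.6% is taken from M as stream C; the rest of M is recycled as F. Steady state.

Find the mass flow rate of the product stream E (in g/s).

1225 g/s

NH3 in D: m_A = 1820×0.752 + (1−0.196)·(1−0.625)·m_A, so m_A = 1368.6/0.6985 = 1959.4 g/s.
Product E = 0.625×1959.4 = 1224.6 g/s.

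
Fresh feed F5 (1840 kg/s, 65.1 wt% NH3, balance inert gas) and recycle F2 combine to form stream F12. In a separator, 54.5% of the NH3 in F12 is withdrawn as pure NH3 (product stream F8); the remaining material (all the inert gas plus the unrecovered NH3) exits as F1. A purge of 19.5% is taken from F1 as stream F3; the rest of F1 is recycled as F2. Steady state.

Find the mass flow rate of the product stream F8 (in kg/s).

1030 kg/s

NH3 in F12: m_A = 1840×0.651 + (1−0.195)·(1−0.545)·m_A, so m_A = 1197.8/0.6337 = 1890.2 kg/s.
Product F8 = 0.545×1890.2 = 1030.1 kg/s.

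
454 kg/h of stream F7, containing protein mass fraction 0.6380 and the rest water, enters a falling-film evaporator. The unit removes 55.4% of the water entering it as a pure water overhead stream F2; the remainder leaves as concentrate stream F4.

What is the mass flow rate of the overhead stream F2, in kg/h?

water entering = 454×0.362 = 164.35 kg/h; overhead removed = 0.554×164.35 = 91.049 kg/h.

91.05 kg/h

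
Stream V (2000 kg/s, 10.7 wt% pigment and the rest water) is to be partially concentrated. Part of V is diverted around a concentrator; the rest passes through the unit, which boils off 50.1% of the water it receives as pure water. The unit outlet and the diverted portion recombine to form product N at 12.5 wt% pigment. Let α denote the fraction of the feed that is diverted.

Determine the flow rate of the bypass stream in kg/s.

All 2000×0.107 = 214 kg/s of pigment reaches N, so N = 214/0.125 = 1712 kg/s and vapour = 288 kg/s.
The evaporator receives (1−α)·2000 of feed at 0.893 water and removes 0.501 of that water:
0.501×0.893×(1−α)×2000 = 288
(1−α) = 288/894.79 = 0.3219;  α = 0.6781.
Bypass flow = 0.6781×2000 = 1356.3 kg/s.

1356 kg/s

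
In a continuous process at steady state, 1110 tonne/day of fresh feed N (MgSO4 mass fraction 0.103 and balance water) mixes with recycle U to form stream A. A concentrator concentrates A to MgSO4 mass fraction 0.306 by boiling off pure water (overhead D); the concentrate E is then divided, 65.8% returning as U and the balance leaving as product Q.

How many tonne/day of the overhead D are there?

736.4 tonne/day

Overall MgSO4 balance (none leaves overhead): MgSO4 in fresh feed = MgSO4 in product, i.e. 1110×0.103 = (1−0.658)·E·0.306.
E = 114.33/(0.306×0.342) = 1092.5 tonne/day.
Recycle U = 0.658×1092.5 = 718.85 tonne/day.
Combined feed A = 1110 + 718.85 = 1828.9 tonne/day.
Overhead D = A − E = 1828.9 − 1092.5 = 736.37 tonne/day.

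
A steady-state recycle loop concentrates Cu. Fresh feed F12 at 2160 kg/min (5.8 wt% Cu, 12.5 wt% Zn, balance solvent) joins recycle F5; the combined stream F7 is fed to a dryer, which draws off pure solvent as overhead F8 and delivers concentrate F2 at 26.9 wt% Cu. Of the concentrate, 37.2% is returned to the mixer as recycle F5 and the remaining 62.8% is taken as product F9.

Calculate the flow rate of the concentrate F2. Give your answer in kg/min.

741.6 kg/min

Overall Cu balance (none leaves overhead): Cu in fresh feed = Cu in product, i.e. 2160×0.058 = (1−0.372)·F2·0.269.
F2 = 125.28/(0.269×0.628) = 741.6 kg/min.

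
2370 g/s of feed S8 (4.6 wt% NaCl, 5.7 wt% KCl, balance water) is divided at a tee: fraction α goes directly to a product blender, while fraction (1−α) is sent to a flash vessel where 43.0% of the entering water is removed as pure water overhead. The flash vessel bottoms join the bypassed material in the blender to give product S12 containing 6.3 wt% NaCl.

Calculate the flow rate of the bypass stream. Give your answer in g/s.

All 2370×0.046 = 109.02 g/s of NaCl reaches S12, so S12 = 109.02/0.063 = 1730.5 g/s and vapour = 639.52 g/s.
The evaporator receives (1−α)·2370 of feed at 0.897 water and removes 0.430 of that water:
0.430×0.897×(1−α)×2370 = 639.52
(1−α) = 639.52/914.13 = 0.6996;  α = 0.3004.
Bypass flow = 0.3004×2370 = 711.96 g/s.

712 g/s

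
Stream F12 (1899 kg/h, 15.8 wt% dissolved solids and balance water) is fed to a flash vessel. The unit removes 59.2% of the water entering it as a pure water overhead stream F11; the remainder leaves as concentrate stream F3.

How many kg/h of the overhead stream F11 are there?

946.6 kg/h

water entering = 1899×0.842 = 1599 kg/h; overhead removed = 0.592×1599 = 946.58 kg/h.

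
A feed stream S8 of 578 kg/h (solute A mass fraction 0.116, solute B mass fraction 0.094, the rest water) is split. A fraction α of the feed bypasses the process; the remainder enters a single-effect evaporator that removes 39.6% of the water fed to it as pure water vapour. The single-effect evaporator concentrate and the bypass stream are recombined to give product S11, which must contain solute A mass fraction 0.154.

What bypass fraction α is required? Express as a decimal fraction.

0.211

All 578×0.116 = 67.048 kg/h of solute A reaches S11, so S11 = 67.048/0.154 = 435.38 kg/h and vapour = 142.62 kg/h.
The evaporator receives (1−α)·578 of feed at 0.790 water and removes 0.396 of that water:
0.396×0.790×(1−α)×578 = 142.62
(1−α) = 142.62/180.82 = 0.7888;  α = 0.2112.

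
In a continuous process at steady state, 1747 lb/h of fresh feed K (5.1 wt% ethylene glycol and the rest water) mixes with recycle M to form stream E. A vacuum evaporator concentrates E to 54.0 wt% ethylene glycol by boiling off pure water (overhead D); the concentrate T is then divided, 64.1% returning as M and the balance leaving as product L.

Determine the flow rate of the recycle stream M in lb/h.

Overall ethylene glycol balance (none leaves overhead): ethylene glycol in fresh feed = ethylene glycol in product, i.e. 1747×0.051 = (1−0.641)·T·0.540.
T = 89.097/(0.540×0.359) = 459.59 lb/h.
Recycle M = 0.641×459.59 = 294.6 lb/h.

294.6 lb/h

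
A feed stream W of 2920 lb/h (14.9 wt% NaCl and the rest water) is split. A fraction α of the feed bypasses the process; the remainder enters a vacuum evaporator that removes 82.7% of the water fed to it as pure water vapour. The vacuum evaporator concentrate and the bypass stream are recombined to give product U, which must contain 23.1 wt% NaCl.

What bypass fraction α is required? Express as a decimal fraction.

All 2920×0.149 = 435.08 lb/h of NaCl reaches U, so U = 435.08/0.231 = 1883.5 lb/h and vapour = 1036.5 lb/h.
The evaporator receives (1−α)·2920 of feed at 0.851 water and removes 0.827 of that water:
0.827×0.851×(1−α)×2920 = 1036.5
(1−α) = 1036.5/2055 = 0.5044;  α = 0.4956.

0.496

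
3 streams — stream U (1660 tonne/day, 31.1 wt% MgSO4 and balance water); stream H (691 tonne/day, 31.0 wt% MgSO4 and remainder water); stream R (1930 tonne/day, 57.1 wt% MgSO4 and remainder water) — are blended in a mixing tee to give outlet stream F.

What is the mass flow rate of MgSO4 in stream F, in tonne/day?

1832 tonne/day

MgSO4 out = MgSO4 in = 1660×0.311 + 691×0.310 + 1930×0.571 = 1832.5 tonne/day.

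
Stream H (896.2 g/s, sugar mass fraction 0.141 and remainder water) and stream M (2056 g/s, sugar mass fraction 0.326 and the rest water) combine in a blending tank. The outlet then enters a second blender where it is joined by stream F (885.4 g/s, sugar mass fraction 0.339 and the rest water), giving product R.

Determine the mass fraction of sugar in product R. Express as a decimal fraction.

Overall, product flow = 3837.6 g/s.
sugar in = 896.2×0.141 + 2056×0.326 + 885.4×0.339 = 1096.8 g/s.
sugar fraction in R = 0.286.

0.286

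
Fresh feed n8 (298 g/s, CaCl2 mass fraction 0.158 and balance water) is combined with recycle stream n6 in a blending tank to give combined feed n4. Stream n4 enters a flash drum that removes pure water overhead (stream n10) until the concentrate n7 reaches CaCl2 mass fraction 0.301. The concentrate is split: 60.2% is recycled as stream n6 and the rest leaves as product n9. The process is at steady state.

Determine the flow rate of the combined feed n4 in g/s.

Overall CaCl2 balance (none leaves overhead): CaCl2 in fresh feed = CaCl2 in product, i.e. 298×0.158 = (1−0.602)·n7·0.301.
n7 = 47.084/(0.301×0.398) = 393.03 g/s.
Recycle n6 = 0.602×393.03 = 236.6 g/s.
Combined feed n4 = 298 + 236.6 = 534.6 g/s.

534.6 g/s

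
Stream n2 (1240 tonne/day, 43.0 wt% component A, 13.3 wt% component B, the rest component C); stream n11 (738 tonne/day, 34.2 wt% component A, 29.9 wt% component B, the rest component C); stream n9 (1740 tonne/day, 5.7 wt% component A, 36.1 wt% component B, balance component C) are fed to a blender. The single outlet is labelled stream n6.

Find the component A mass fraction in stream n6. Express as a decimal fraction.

Total flow out = 1240 + 738 + 1740 = 3718 tonne/day.
component A in = 1240×0.430 + 738×0.342 + 1740×0.057 = 884.78 tonne/day.
component A mass fraction in n6 = 884.78/3718 = 0.2380.

0.2380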